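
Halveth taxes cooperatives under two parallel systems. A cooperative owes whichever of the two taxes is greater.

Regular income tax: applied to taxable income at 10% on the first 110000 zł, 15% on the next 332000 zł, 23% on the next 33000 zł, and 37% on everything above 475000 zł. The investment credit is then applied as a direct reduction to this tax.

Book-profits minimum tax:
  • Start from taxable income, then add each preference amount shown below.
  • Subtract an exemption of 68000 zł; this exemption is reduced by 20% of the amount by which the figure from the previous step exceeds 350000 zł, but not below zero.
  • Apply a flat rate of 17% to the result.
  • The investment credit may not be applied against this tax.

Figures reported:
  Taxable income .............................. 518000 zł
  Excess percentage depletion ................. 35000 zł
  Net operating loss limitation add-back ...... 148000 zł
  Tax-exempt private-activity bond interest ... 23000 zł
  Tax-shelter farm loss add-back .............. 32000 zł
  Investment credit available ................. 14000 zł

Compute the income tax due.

128520 zł

Book-profits minimum tax:
  Adjusted income: 518000 zł + 35000 zł + 148000 zł + 23000 zł + 32000 zł = 756000 zł
  Exemption: 20% × (756000 zł − 350000 zł) = 81200 zł ≥ 68000 zł, so the exemption is fully phased out
  Base: 756000 zł − 0 zł = 756000 zł
  756000 zł × 17% = 128520 zł

Regular income tax:
  110000 zł × 10% = 11000 zł
  332000 zł × 15% = 49800 zł
  33000 zł × 23% = 7590 zł
  43000 zł × 37% = 15910 zł
  → 84300 zł
  Less investment credit 14000 zł → 70300 zł

128520 zł > 70300 zł, so the book-profits minimum tax is the binding amount.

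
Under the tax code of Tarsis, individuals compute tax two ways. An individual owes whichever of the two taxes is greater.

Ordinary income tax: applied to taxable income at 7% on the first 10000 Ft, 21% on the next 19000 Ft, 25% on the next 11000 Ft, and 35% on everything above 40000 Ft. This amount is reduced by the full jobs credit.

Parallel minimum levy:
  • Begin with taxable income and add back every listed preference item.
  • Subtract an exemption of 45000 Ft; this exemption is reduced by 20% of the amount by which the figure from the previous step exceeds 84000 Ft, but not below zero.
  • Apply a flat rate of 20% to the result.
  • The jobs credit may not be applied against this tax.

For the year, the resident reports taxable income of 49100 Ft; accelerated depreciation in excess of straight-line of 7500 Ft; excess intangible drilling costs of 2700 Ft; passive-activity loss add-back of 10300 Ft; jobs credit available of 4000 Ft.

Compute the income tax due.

Parallel minimum levy:
  Adjusted income: 49100 Ft + 7500 Ft + 2700 Ft + 10300 Ft = 69600 Ft
  Exemption: 69600 Ft ≤ 84000 Ft, so full 45000 Ft applies
  Base: 69600 Ft − 45000 Ft = 24600 Ft
  24600 Ft × 20% = 4920 Ft

Ordinary income tax:
  10000 Ft × 7% = 700 Ft
  19000 Ft × 21% = 3990 Ft
  11000 Ft × 25% = 2750 Ft
  9100 Ft × 35% = 3185 Ft
  → 10625 Ft
  Less jobs credit 4000 Ft → 6625 Ft

6625 Ft > 4920 Ft, so the ordinary income tax governs.

6625 Ft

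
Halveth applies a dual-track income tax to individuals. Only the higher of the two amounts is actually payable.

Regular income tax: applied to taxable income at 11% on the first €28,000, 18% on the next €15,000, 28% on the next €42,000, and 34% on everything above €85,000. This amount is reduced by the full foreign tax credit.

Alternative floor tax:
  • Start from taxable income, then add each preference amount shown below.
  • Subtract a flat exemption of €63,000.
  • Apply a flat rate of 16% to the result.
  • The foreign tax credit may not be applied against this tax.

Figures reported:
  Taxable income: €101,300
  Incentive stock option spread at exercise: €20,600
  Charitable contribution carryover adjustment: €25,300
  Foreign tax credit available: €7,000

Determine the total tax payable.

Alternative floor tax:
  Adjusted income: €101,300 + €20,600 + €25,300 = €147,200
  Less exemption €63,000 → base €84,200
  €84,200 × 16% = €13,472

Regular income tax:
  €28,000 × 11% = €3,080
  €15,000 × 18% = €2,700
  €42,000 × 28% = €11,760
  €16,300 × 34% = €5,542
  → €23,082
  Less foreign tax credit €7,000 → €16,082

€16,082 > €13,472, so the regular income tax governs.

€16,082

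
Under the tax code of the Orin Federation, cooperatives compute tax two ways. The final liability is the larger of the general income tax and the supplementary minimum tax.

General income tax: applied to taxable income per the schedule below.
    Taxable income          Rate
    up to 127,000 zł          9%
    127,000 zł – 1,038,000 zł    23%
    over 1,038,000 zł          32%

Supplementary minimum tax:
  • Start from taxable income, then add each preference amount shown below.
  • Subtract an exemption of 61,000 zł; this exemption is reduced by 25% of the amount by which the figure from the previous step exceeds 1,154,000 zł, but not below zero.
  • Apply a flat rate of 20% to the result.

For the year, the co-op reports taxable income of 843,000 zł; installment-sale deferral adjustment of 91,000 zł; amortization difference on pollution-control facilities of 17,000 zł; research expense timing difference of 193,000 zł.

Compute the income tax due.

216,600 zł

Supplementary minimum tax:
  Adjusted income: 843,000 zł + 91,000 zł + 17,000 zł + 193,000 zł = 1,144,000 zł
  Exemption: 1,144,000 zł ≤ 1,154,000 zł, so full 61,000 zł applies
  Base: 1,144,000 zł − 61,000 zł = 1,083,000 zł
  1,083,000 zł × 20% = 216,600 zł

General income tax:
  127,000 zł × 9% = 11,430 zł
  716,000 zł × 23% = 164,680 zł
  → 176,110 zł

216,600 zł > 176,110 zł, so the supplementary minimum tax is the binding amount.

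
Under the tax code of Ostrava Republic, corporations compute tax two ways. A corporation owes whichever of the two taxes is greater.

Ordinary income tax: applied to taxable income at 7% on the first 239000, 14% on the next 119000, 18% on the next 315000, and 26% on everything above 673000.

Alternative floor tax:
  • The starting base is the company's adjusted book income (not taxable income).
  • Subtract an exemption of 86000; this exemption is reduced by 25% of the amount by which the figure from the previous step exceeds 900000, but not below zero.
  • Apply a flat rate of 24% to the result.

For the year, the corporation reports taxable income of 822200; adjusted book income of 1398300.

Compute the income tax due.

Alternative floor tax:
  Base (adjusted book income): 1398300
  Exemption: 25% × (1398300 − 900000) = 124575 ≥ 86000, so the exemption is fully phased out
  Base: 1398300 − 0 = 1398300
  1398300 × 24% = 335592

Ordinary income tax:
  239000 × 7% = 16730
  119000 × 14% = 16660
  315000 × 18% = 56700
  149200 × 26% = 38792
  → 128882

335592 > 128882, so the alternative floor tax is the binding amount.

335592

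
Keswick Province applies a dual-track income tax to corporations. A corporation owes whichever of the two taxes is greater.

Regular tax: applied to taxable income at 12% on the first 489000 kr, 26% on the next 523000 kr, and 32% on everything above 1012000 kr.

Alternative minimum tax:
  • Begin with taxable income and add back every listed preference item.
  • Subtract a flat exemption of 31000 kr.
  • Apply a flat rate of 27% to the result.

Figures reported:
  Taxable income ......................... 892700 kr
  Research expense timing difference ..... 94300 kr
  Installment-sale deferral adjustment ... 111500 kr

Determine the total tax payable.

288225 kr

Regular tax:
  489000 kr × 12% = 58680 kr
  403700 kr × 26% = 104962 kr
  → 163642 kr

Alternative minimum tax:
  Adjusted income: 892700 kr + 94300 kr + 111500 kr = 1098500 kr
  Less exemption 31000 kr → base 1067500 kr
  1067500 kr × 27% = 288225 kr

288225 kr > 163642 kr, so the alternative minimum tax is the binding amount.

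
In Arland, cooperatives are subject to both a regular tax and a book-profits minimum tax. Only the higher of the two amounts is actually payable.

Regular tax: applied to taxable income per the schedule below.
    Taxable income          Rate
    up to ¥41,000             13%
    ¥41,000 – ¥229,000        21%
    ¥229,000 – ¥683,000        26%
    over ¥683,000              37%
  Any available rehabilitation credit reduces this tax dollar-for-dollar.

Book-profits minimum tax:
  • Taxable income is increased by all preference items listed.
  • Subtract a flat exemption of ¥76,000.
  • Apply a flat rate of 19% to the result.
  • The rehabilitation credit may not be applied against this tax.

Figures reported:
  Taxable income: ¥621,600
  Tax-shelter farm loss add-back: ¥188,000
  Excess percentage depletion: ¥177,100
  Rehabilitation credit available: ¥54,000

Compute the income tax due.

Regular tax:
  ¥41,000 × 13% = ¥5,330
  ¥188,000 × 21% = ¥39,480
  ¥392,600 × 26% = ¥102,076
  → ¥146,886
  Less rehabilitation credit ¥54,000 → ¥92,886

Book-profits minimum tax:
  Adjusted income: ¥621,600 + ¥188,000 + ¥177,100 = ¥986,700
  Less exemption ¥76,000 → base ¥910,700
  ¥910,700 × 19% = ¥173,033

¥173,033 > ¥92,886, so the book-profits minimum tax is the binding amount.

¥173,033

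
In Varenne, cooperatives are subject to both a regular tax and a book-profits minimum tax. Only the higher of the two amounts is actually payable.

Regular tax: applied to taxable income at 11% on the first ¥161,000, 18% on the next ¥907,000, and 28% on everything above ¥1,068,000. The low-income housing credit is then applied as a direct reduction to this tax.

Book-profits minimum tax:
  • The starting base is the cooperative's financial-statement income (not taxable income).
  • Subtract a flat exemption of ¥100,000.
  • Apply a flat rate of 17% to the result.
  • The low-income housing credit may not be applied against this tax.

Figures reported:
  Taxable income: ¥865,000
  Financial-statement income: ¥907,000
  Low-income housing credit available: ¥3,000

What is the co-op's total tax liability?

Regular tax:
  ¥161,000 × 11% = ¥17,710
  ¥704,000 × 18% = ¥126,720
  → ¥144,430
  Less low-income housing credit ¥3,000 → ¥141,430

Book-profits minimum tax:
  Base (financial-statement income): ¥907,000
  Less exemption ¥100,000 → base ¥807,000
  ¥807,000 × 17% = ¥137,190

¥141,430 > ¥137,190, so the regular tax governs.

¥141,430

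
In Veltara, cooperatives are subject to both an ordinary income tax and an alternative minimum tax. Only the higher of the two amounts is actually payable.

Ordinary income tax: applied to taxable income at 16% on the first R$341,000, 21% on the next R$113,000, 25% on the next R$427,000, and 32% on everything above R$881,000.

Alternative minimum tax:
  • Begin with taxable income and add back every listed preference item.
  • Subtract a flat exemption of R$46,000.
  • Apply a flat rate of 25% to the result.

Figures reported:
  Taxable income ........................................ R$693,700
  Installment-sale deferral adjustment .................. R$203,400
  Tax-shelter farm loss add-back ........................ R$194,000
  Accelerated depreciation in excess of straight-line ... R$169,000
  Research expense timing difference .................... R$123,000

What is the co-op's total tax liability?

R$334,275

Ordinary income tax:
  R$341,000 × 16% = R$54,560
  R$113,000 × 21% = R$23,730
  R$239,700 × 25% = R$59,925
  → R$138,215

Alternative minimum tax:
  Adjusted income: R$693,700 + R$203,400 + R$194,000 + R$169,000 + R$123,000 = R$1,383,100
  Less exemption R$46,000 → base R$1,337,100
  R$1,337,100 × 25% = R$334,275

R$334,275 > R$138,215, so the alternative minimum tax is the binding amount.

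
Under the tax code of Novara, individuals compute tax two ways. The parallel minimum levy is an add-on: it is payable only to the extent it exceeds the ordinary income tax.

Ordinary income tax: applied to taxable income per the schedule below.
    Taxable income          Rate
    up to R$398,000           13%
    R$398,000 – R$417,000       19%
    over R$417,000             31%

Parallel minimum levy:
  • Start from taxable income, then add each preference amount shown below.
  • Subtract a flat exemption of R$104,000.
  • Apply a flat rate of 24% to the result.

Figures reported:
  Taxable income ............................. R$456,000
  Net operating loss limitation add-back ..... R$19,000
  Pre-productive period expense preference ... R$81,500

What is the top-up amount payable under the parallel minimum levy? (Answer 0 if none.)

Ordinary income tax:
  R$398,000 × 13% = R$51,740
  R$19,000 × 19% = R$3,610
  R$39,000 × 31% = R$12,090
  → R$67,440

Parallel minimum levy:
  Adjusted income: R$456,000 + R$19,000 + R$81,500 = R$556,500
  Less exemption R$104,000 → base R$452,500
  R$452,500 × 24% = R$108,600

Excess of parallel minimum levy over ordinary income tax: R$108,600 − R$67,440 = R$41,160.

R$41,160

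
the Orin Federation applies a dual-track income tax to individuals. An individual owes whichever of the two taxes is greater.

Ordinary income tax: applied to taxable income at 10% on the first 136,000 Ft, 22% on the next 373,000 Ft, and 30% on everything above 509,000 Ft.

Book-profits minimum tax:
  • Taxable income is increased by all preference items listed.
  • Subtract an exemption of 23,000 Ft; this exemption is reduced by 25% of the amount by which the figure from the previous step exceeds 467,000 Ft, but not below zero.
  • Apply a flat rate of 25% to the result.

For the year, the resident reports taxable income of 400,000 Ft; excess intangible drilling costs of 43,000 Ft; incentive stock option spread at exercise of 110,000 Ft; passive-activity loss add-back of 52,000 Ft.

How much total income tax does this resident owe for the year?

Book-profits minimum tax:
  Adjusted income: 400,000 Ft + 43,000 Ft + 110,000 Ft + 52,000 Ft = 605,000 Ft
  Exemption: 25% × (605,000 Ft − 467,000 Ft) = 34,500 Ft ≥ 23,000 Ft, so the exemption is fully phased out
  Base: 605,000 Ft − 0 Ft = 605,000 Ft
  605,000 Ft × 25% = 151,250 Ft

Ordinary income tax:
  136,000 Ft × 10% = 13,600 Ft
  264,000 Ft × 22% = 58,080 Ft
  → 71,680 Ft

151,250 Ft > 71,680 Ft, so the book-profits minimum tax is the binding amount.

151,250 Ft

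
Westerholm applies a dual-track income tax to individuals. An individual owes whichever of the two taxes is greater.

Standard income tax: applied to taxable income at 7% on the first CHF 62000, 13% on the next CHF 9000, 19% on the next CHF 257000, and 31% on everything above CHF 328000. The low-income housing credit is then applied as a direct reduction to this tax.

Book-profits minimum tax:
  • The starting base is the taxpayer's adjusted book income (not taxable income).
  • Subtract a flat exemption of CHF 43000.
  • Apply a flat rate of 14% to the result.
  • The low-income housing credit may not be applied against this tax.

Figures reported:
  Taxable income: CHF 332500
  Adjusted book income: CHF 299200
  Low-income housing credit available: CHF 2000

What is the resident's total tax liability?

Book-profits minimum tax:
  Base (adjusted book income): CHF 299200
  Less exemption CHF 43000 → base CHF 256200
  CHF 256200 × 14% = CHF 35868

Standard income tax:
  CHF 62000 × 7% = CHF 4340
  CHF 9000 × 13% = CHF 1170
  CHF 257000 × 19% = CHF 48830
  CHF 4500 × 31% = CHF 1395
  → CHF 55735
  Less low-income housing credit CHF 2000 → CHF 53735

CHF 53735 > CHF 35868, so the standard income tax governs.

CHF 53735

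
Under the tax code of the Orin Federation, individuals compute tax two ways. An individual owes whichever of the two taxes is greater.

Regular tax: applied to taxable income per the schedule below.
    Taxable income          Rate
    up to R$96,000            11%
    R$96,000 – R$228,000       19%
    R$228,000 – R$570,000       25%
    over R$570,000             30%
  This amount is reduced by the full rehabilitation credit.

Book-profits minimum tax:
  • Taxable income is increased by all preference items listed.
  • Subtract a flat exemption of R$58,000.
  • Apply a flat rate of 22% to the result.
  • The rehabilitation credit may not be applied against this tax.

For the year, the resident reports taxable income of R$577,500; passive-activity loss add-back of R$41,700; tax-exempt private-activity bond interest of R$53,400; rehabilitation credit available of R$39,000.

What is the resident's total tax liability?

R$135,212

Regular tax:
  R$96,000 × 11% = R$10,560
  R$132,000 × 19% = R$25,080
  R$342,000 × 25% = R$85,500
  R$7,500 × 30% = R$2,250
  → R$123,390
  Less rehabilitation credit R$39,000 → R$84,390

Book-profits minimum tax:
  Adjusted income: R$577,500 + R$41,700 + R$53,400 = R$672,600
  Less exemption R$58,000 → base R$614,600
  R$614,600 × 22% = R$135,212

R$135,212 > R$84,390, so the book-profits minimum tax is the binding amount.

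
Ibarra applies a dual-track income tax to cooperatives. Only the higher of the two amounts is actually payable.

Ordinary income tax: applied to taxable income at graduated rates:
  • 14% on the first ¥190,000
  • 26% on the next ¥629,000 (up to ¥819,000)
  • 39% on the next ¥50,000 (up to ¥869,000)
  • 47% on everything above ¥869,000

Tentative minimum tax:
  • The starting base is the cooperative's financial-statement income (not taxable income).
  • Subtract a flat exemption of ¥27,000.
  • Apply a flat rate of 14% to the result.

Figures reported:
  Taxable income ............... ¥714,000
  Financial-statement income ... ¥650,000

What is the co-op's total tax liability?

Ordinary income tax:
  ¥190,000 × 14% = ¥26,600
  ¥524,000 × 26% = ¥136,240
  → ¥162,840

Tentative minimum tax:
  Base (financial-statement income): ¥650,000
  Less exemption ¥27,000 → base ¥623,000
  ¥623,000 × 14% = ¥87,220

¥162,840 > ¥87,220, so the ordinary income tax governs.

¥162,840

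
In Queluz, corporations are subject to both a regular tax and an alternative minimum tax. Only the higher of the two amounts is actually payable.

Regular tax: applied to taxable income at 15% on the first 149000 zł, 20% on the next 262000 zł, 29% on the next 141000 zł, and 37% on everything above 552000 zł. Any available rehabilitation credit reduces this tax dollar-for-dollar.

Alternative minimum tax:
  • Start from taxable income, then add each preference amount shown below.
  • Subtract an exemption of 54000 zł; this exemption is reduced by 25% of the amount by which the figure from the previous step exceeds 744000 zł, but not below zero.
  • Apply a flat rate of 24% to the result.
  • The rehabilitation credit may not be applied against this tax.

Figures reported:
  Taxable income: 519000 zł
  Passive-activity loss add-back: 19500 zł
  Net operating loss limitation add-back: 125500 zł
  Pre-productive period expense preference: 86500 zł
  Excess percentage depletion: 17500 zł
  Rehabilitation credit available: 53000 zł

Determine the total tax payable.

172800 zł

Regular tax:
  149000 zł × 15% = 22350 zł
  262000 zł × 20% = 52400 zł
  108000 zł × 29% = 31320 zł
  → 106070 zł
  Less rehabilitation credit 53000 zł → 53070 zł

Alternative minimum tax:
  Adjusted income: 519000 zł + 19500 zł + 125500 zł + 86500 zł + 17500 zł = 768000 zł
  Exemption: 54000 zł − 25% × (768000 zł − 744000 zł) = 54000 zł − 6000 zł = 48000 zł
  Base: 768000 zł − 48000 zł = 720000 zł
  720000 zł × 24% = 172800 zł

172800 zł > 53070 zł, so the alternative minimum tax is the binding amount.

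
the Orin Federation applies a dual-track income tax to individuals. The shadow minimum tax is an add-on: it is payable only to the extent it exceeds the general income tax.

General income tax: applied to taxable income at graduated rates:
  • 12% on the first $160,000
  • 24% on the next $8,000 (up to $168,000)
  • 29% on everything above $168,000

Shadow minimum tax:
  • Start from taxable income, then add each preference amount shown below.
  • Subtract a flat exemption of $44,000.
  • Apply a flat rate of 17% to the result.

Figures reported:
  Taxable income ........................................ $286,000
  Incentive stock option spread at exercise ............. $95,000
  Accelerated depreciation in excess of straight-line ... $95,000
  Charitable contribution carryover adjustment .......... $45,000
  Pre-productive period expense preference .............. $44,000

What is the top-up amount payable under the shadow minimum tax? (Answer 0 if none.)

$33,230

General income tax:
  $160,000 × 12% = $19,200
  $8,000 × 24% = $1,920
  $118,000 × 29% = $34,220
  → $55,340

Shadow minimum tax:
  Adjusted income: $286,000 + $95,000 + $95,000 + $45,000 + $44,000 = $565,000
  Less exemption $44,000 → base $521,000
  $521,000 × 17% = $88,570

Excess of shadow minimum tax over general income tax: $88,570 − $55,340 = $33,230.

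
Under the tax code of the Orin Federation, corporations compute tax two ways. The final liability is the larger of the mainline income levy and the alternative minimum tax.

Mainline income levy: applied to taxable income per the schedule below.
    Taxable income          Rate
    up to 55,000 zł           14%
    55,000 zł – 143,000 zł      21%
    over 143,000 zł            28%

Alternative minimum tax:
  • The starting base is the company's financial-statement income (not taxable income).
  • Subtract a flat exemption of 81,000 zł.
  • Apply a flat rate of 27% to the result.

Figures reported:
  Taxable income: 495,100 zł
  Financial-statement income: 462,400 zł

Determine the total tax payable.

124,768 zł

Alternative minimum tax:
  Base (financial-statement income): 462,400 zł
  Less exemption 81,000 zł → base 381,400 zł
  381,400 zł × 27% = 102,978 zł

Mainline income levy:
  55,000 zł × 14% = 7,700 zł
  88,000 zł × 21% = 18,480 zł
  352,100 zł × 28% = 98,588 zł
  → 124,768 zł

124,768 zł > 102,978 zł, so the mainline income levy governs.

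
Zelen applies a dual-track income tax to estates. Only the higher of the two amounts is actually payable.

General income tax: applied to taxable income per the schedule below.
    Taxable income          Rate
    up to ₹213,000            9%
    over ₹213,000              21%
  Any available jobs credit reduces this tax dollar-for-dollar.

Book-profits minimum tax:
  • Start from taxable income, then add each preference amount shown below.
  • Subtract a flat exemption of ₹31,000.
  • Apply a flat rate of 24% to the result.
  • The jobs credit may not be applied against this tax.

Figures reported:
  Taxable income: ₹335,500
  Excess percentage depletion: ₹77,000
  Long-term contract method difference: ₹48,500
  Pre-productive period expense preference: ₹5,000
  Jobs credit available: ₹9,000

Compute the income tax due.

Book-profits minimum tax:
  Adjusted income: ₹335,500 + ₹77,000 + ₹48,500 + ₹5,000 = ₹466,000
  Less exemption ₹31,000 → base ₹435,000
  ₹435,000 × 24% = ₹104,400

General income tax:
  ₹213,000 × 9% = ₹19,170
  ₹122,500 × 21% = ₹25,725
  → ₹44,895
  Less jobs credit ₹9,000 → ₹35,895

₹104,400 > ₹35,895, so the book-profits minimum tax is the binding amount.

₹104,400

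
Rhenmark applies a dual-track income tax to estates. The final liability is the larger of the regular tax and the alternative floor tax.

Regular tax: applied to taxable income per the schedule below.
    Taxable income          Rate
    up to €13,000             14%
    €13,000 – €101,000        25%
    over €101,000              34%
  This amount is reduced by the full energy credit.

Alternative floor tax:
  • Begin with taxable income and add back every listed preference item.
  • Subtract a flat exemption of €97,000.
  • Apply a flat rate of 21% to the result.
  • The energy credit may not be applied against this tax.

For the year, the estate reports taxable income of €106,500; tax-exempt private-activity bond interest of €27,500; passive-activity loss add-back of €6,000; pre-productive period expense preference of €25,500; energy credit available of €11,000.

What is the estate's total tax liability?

Alternative floor tax:
  Adjusted income: €106,500 + €27,500 + €6,000 + €25,500 = €165,500
  Less exemption €97,000 → base €68,500
  €68,500 × 21% = €14,385

Regular tax:
  €13,000 × 14% = €1,820
  €88,000 × 25% = €22,000
  €5,500 × 34% = €1,870
  → €25,690
  Less energy credit €11,000 → €14,690

€14,690 > €14,385, so the regular tax governs.

€14,690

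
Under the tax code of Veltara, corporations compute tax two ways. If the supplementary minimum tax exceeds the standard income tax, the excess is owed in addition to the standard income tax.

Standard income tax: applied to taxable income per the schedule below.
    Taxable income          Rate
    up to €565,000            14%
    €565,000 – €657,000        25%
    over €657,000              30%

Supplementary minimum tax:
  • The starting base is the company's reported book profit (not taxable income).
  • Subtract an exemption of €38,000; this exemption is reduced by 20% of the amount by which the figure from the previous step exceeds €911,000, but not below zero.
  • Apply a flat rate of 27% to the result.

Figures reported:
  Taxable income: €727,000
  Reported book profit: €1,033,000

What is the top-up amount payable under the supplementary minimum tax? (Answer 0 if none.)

€152,138

Standard income tax:
  €565,000 × 14% = €79,100
  €92,000 × 25% = €23,000
  €70,000 × 30% = €21,000
  → €123,100

Supplementary minimum tax:
  Base (reported book profit): €1,033,000
  Exemption: €38,000 − 20% × (€1,033,000 − €911,000) = €38,000 − €24,400 = €13,600
  Base: €1,033,000 − €13,600 = €1,019,400
  €1,019,400 × 27% = €275,238

Excess of supplementary minimum tax over standard income tax: €275,238 − €123,100 = €152,138.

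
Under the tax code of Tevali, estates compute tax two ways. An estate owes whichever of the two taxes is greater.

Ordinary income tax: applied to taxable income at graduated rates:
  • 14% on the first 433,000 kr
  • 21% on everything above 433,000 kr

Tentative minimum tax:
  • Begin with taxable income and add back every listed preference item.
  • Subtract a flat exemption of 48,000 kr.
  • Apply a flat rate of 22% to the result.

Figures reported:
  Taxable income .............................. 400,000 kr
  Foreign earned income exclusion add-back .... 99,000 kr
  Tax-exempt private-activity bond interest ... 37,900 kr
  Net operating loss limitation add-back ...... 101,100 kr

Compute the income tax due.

Ordinary income tax:
  400,000 kr × 14% = 56,000 kr

Tentative minimum tax:
  Adjusted income: 400,000 kr + 99,000 kr + 37,900 kr + 101,100 kr = 638,000 kr
  Less exemption 48,000 kr → base 590,000 kr
  590,000 kr × 22% = 129,800 kr

129,800 kr > 56,000 kr, so the tentative minimum tax is the binding amount.

129,800 kr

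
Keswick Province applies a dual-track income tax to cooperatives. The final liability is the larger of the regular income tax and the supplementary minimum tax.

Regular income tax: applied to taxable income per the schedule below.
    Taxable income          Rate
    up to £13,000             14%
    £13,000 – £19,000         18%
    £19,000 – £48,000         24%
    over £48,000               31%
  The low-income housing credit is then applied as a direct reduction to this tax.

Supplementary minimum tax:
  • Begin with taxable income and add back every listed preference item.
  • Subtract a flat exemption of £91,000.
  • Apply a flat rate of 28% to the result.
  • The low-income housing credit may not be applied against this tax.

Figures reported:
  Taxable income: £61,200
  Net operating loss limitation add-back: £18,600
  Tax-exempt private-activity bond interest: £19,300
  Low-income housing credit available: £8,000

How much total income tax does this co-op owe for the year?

Regular income tax:
  £13,000 × 14% = £1,820
  £6,000 × 18% = £1,080
  £29,000 × 24% = £6,960
  £13,200 × 31% = £4,092
  → £13,952
  Less low-income housing credit £8,000 → £5,952

Supplementary minimum tax:
  Adjusted income: £61,200 + £18,600 + £19,300 = £99,100
  Less exemption £91,000 → base £8,100
  £8,100 × 28% = £2,268

£5,952 > £2,268, so the regular income tax governs.

£5,952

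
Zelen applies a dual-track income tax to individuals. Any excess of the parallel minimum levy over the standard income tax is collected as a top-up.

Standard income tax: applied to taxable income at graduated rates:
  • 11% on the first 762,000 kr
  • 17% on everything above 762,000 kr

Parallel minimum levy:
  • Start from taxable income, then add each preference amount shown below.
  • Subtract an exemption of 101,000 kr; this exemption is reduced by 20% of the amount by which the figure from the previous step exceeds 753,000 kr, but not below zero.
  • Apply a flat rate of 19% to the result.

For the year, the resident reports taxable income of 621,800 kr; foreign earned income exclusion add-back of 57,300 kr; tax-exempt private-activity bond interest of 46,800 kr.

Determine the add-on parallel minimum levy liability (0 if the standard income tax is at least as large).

Standard income tax:
  621,800 kr × 11% = 68,398 kr

Parallel minimum levy:
  Adjusted income: 621,800 kr + 57,300 kr + 46,800 kr = 725,900 kr
  Exemption: 725,900 kr ≤ 753,000 kr, so full 101,000 kr applies
  Base: 725,900 kr − 101,000 kr = 624,900 kr
  624,900 kr × 19% = 118,731 kr

Excess of parallel minimum levy over standard income tax: 118,731 kr − 68,398 kr = 50,333 kr.

50,333 kr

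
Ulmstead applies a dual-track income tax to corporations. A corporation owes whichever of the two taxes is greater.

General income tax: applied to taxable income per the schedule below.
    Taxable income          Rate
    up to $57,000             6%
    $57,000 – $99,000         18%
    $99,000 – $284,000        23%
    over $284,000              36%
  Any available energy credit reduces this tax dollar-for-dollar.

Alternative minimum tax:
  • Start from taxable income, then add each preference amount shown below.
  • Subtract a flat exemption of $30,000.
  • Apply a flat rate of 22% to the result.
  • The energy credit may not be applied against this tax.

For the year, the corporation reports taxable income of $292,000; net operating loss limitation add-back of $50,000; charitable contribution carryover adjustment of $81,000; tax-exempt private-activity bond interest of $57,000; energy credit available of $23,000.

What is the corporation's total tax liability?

Alternative minimum tax:
  Adjusted income: $292,000 + $50,000 + $81,000 + $57,000 = $480,000
  Less exemption $30,000 → base $450,000
  $450,000 × 22% = $99,000

General income tax:
  $57,000 × 6% = $3,420
  $42,000 × 18% = $7,560
  $185,000 × 23% = $42,550
  $8,000 × 36% = $2,880
  → $56,410
  Less energy credit $23,000 → $33,410

$99,000 > $33,410, so the alternative minimum tax is the binding amount.

$99,000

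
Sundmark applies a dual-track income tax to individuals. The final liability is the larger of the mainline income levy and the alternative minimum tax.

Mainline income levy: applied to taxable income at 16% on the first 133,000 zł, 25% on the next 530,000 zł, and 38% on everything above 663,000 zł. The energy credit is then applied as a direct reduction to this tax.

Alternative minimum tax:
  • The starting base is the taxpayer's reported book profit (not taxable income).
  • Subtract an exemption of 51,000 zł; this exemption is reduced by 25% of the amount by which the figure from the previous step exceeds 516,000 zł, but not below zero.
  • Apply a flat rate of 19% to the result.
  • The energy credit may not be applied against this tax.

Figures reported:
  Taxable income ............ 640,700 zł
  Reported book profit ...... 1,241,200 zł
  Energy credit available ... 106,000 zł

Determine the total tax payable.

Alternative minimum tax:
  Base (reported book profit): 1,241,200 zł
  Exemption: 25% × (1,241,200 zł − 516,000 zł) = 181,300 zł ≥ 51,000 zł, so the exemption is fully phased out
  Base: 1,241,200 zł − 0 zł = 1,241,200 zł
  1,241,200 zł × 19% = 235,828 zł

Mainline income levy:
  133,000 zł × 16% = 21,280 zł
  507,700 zł × 25% = 126,925 zł
  → 148,205 zł
  Less energy credit 106,000 zł → 42,205 zł

235,828 zł > 42,205 zł, so the alternative minimum tax is the binding amount.

235,828 zł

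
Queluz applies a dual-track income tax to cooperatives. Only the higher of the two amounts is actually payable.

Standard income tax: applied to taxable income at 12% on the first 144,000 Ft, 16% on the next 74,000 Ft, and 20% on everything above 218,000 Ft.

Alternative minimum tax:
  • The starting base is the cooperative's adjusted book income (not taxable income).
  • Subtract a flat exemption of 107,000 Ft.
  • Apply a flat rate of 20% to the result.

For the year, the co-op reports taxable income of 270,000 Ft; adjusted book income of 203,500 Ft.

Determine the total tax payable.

39,520 Ft

Alternative minimum tax:
  Base (adjusted book income): 203,500 Ft
  Less exemption 107,000 Ft → base 96,500 Ft
  96,500 Ft × 20% = 19,300 Ft

Standard income tax:
  144,000 Ft × 12% = 17,280 Ft
  74,000 Ft × 16% = 11,840 Ft
  52,000 Ft × 20% = 10,400 Ft
  → 39,520 Ft

39,520 Ft > 19,300 Ft, so the standard income tax governs.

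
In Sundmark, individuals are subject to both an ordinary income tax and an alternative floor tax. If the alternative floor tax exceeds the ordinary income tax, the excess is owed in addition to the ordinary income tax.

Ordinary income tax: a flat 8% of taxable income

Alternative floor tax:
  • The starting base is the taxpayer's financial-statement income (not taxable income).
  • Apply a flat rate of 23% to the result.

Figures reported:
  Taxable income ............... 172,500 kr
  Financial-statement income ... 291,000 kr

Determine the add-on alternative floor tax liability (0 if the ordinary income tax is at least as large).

Ordinary income tax:
  172,500 kr × 8% = 13,800 kr

Alternative floor tax:
  Base (financial-statement income): 291,000 kr
  291,000 kr × 23% = 66,930 kr

Excess of alternative floor tax over ordinary income tax: 66,930 kr − 13,800 kr = 53,130 kr.

53,130 kr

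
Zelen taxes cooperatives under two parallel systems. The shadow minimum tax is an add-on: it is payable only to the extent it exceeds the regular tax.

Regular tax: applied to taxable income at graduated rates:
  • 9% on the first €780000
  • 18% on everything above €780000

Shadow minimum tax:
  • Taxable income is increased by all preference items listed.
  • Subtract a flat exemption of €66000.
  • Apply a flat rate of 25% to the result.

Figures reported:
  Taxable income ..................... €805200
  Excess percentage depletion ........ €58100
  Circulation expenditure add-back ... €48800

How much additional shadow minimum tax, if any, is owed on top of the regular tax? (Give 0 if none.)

Shadow minimum tax:
  Adjusted income: €805200 + €58100 + €48800 = €912100
  Less exemption €66000 → base €846100
  €846100 × 25% = €211525

Regular tax:
  €780000 × 9% = €70200
  €25200 × 18% = €4536
  → €74736

Excess of shadow minimum tax over regular tax: €211525 − €74736 = €136789.

€136789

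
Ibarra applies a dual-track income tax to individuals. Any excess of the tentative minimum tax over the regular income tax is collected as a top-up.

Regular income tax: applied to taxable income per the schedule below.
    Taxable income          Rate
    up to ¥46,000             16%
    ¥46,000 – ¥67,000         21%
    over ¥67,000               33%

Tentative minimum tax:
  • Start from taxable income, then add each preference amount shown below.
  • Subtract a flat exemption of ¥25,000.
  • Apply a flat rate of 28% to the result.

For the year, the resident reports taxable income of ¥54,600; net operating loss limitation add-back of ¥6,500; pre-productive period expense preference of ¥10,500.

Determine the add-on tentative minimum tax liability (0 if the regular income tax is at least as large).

¥3,882

Tentative minimum tax:
  Adjusted income: ¥54,600 + ¥6,500 + ¥10,500 = ¥71,600
  Less exemption ¥25,000 → base ¥46,600
  ¥46,600 × 28% = ¥13,048

Regular income tax:
  ¥46,000 × 16% = ¥7,360
  ¥8,600 × 21% = ¥1,806
  → ¥9,166

Excess of tentative minimum tax over regular income tax: ¥13,048 − ¥9,166 = ¥3,882.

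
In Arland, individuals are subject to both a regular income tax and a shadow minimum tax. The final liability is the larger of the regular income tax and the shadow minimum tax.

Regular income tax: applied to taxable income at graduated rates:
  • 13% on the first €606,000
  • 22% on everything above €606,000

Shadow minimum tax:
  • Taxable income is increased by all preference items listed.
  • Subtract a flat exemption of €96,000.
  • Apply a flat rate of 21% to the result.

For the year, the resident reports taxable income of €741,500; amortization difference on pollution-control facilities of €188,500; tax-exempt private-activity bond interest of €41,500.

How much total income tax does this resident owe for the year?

€183,855

Shadow minimum tax:
  Adjusted income: €741,500 + €188,500 + €41,500 = €971,500
  Less exemption €96,000 → base €875,500
  €875,500 × 21% = €183,855

Regular income tax:
  €606,000 × 13% = €78,780
  €135,500 × 22% = €29,810
  → €108,590

€183,855 > €108,590, so the shadow minimum tax is the binding amount.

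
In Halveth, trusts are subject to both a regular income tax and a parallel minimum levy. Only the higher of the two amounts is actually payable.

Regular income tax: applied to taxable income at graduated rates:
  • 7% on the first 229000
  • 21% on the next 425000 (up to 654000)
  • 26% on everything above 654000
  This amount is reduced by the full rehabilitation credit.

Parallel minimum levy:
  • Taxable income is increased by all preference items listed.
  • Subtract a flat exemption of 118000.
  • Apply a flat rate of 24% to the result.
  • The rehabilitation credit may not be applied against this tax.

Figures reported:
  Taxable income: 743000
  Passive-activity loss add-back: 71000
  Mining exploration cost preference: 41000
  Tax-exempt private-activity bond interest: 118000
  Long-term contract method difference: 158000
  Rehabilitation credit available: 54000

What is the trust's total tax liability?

Parallel minimum levy:
  Adjusted income: 743000 + 71000 + 41000 + 118000 + 158000 = 1131000
  Less exemption 118000 → base 1013000
  1013000 × 24% = 243120

Regular income tax:
  229000 × 7% = 16030
  425000 × 21% = 89250
  89000 × 26% = 23140
  → 128420
  Less rehabilitation credit 54000 → 74420

243120 > 74420, so the parallel minimum levy is the binding amount.

243120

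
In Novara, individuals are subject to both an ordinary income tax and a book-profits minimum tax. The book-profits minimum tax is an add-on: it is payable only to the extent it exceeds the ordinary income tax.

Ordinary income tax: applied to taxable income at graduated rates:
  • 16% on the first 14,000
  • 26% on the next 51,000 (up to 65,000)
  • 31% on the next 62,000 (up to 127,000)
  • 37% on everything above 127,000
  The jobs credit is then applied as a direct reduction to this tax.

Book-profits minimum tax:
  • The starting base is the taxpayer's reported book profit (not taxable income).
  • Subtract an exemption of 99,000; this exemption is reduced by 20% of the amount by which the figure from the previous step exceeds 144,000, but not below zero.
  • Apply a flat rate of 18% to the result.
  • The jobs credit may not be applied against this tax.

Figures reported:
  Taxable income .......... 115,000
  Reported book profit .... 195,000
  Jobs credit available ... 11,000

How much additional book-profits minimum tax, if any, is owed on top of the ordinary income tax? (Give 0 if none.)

0

Ordinary income tax:
  14,000 × 16% = 2,240
  51,000 × 26% = 13,260
  50,000 × 31% = 15,500
  → 31,000
  Less jobs credit 11,000 → 20,000

Book-profits minimum tax:
  Base (reported book profit): 195,000
  Exemption: 99,000 − 20% × (195,000 − 144,000) = 99,000 − 10,200 = 88,800
  Base: 195,000 − 88,800 = 106,200
  106,200 × 18% = 19,116

19,116 ≤ 20,000, so no add-on is due.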